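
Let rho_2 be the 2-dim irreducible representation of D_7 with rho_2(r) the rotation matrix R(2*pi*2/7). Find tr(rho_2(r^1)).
chi_{rho_2}(r^1) = 2*cos(2*pi*2*1/7) = -2*cos(3*pi/7)

Derivation: rho_2(r^1) is rotation by angle 2*pi*2*1/7, whose trace is 2*cos(2*pi*2*1/7) = -2*cos(3*pi/7).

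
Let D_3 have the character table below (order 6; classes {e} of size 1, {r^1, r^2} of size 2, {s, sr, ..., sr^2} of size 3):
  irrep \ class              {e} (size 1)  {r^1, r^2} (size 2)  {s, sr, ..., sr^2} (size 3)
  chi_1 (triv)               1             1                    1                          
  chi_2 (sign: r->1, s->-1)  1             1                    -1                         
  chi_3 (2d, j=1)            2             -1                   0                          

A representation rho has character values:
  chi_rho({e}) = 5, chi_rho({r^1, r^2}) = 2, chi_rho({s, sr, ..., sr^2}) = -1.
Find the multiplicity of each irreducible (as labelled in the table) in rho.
Multiplicities: chi_1: 1, chi_2: 2, chi_3: 1.

Justification: Use <chi_rho, chi> = (1/|G|) sum_C |C| * chi_rho(C) * conj(chi(C)) with |G| = 6 for each irreducible chi in the table:
  <chi_rho, chi_1> = (1/6)[1*(5)*conj(1) + 2*(2)*conj(1) + 3*(-1)*conj(1)]
      = (1/6)[(5) + (4) + (-3)] = 6/6 = 1
  <chi_rho, chi_2> = (1/6)[1*(5)*conj(1) + 2*(2)*conj(1) + 3*(-1)*conj(-1)]
      = (1/6)[(5) + (4) + (3)] = 12/6 = 2
  <chi_rho, chi_3> = (1/6)[1*(5)*conj(2) + 2*(2)*conj(-1) + 3*(-1)*conj(0)]
      = (1/6)[(10) + (-4) + (0)] = 6/6 = 1
Dimension check: dim(rho) = sum (mult * dim) = 1*1 + 2*1 + 1*2 = 5 = chi_rho(e) = 5.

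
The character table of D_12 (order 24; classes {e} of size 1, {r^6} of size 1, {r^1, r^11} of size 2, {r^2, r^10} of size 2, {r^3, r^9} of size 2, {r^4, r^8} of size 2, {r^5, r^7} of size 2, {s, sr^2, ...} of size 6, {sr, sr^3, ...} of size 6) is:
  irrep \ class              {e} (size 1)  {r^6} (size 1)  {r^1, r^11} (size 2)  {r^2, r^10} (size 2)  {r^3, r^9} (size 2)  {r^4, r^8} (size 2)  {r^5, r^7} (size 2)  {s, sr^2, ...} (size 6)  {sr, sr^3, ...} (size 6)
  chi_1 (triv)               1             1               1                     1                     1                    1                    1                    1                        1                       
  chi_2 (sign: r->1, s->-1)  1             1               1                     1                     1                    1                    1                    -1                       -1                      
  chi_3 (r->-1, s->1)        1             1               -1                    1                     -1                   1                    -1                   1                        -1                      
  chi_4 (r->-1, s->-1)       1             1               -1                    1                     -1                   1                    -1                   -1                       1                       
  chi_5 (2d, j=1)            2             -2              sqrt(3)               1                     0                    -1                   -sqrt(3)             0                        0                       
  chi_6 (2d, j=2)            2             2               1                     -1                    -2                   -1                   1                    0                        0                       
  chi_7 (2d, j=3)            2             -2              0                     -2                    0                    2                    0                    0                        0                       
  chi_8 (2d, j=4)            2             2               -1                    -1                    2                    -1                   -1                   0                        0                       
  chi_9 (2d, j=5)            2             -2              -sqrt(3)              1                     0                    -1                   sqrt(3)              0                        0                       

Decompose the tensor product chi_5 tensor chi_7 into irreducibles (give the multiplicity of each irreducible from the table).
chi_5 tensor chi_7 = chi_6 + chi_8 (all other irreducibles have multiplicity 0).

Explanation: The character of a tensor product is the pointwise product (chi_5 * chi_7)(C) = chi_5(C) * chi_7(C):
  {e}: (2)*(2), {r^6}: (-2)*(-2), {r^1, r^11}: (sqrt(3))*(0), {r^2, r^10}: (1)*(-2), {r^3, r^9}: (0)*(0), {r^4, r^8}: (-1)*(2), {r^5, r^7}: (-sqrt(3))*(0), {s, sr^2, ...}: (0)*(0), {sr, sr^3, ...}: (0)*(0)
so (chi_5 * chi_7) takes values
  {e} -> 4, {r^6} -> 4, {r^1, r^11} -> 0, {r^2, r^10} -> -2, {r^3, r^9} -> 0, {r^4, r^8} -> -2, {r^5, r^7} -> 0, {s, sr^2, ...} -> 0, {sr, sr^3, ...} -> 0.
Now take the inner product of this character with each irreducible chi from the table, <chi_5*chi_7, chi> = (1/24) sum_C |C| (chi_5*chi_7)(C) conj(chi(C)):
  <chi_5*chi_7, chi_1> = (1/24)[1*(4)*conj(1) + 1*(4)*conj(1) + 2*(0)*conj(1) + 2*(-2)*conj(1) + 2*(0)*conj(1) + 2*(-2)*conj(1) + 2*(0)*conj(1) + 6*(0)*conj(1) + 6*(0)*conj(1)]
      = (1/24)[(4) + (4) + (0) + (-4) + (0) + (-4) + (0) + (0) + (0)] = 0/24 = 0
  <chi_5*chi_7, chi_2> = (1/24)[1*(4)*conj(1) + 1*(4)*conj(1) + 2*(0)*conj(1) + 2*(-2)*conj(1) + 2*(0)*conj(1) + 2*(-2)*conj(1) + 2*(0)*conj(1) + 6*(0)*conj(-1) + 6*(0)*conj(-1)]
      = (1/24)[(4) + (4) + (0) + (-4) + (0) + (-4) + (0) + (0) + (0)] = 0/24 = 0
  <chi_5*chi_7, chi_3> = (1/24)[1*(4)*conj(1) + 1*(4)*conj(1) + 2*(0)*conj(-1) + 2*(-2)*conj(1) + 2*(0)*conj(-1) + 2*(-2)*conj(1) + 2*(0)*conj(-1) + 6*(0)*conj(1) + 6*(0)*conj(-1)]
      = (1/24)[(4) + (4) + (0) + (-4) + (0) + (-4) + (0) + (0) + (0)] = 0/24 = 0
  <chi_5*chi_7, chi_4> = (1/24)[1*(4)*conj(1) + 1*(4)*conj(1) + 2*(0)*conj(-1) + 2*(-2)*conj(1) + 2*(0)*conj(-1) + 2*(-2)*conj(1) + 2*(0)*conj(-1) + 6*(0)*conj(-1) + 6*(0)*conj(1)]
      = (1/24)[(4) + (4) + (0) + (-4) + (0) + (-4) + (0) + (0) + (0)] = 0/24 = 0
  <chi_5*chi_7, chi_5> = (1/24)[1*(4)*conj(2) + 1*(4)*conj(-2) + 2*(0)*conj(sqrt(3)) + 2*(-2)*conj(1) + 2*(0)*conj(0) + 2*(-2)*conj(-1) + 2*(0)*conj(-sqrt(3)) + 6*(0)*conj(0) + 6*(0)*conj(0)]
      = (1/24)[(8) + (-8) + (0) + (-4) + (0) + (4) + (0) + (0) + (0)] = 0/24 = 0
  <chi_5*chi_7, chi_6> = (1/24)[1*(4)*conj(2) + 1*(4)*conj(2) + 2*(0)*conj(1) + 2*(-2)*conj(-1) + 2*(0)*conj(-2) + 2*(-2)*conj(-1) + 2*(0)*conj(1) + 6*(0)*conj(0) + 6*(0)*conj(0)]
      = (1/24)[(8) + (8) + (0) + (4) + (0) + (4) + (0) + (0) + (0)] = 24/24 = 1
  <chi_5*chi_7, chi_7> = (1/24)[1*(4)*conj(2) + 1*(4)*conj(-2) + 2*(0)*conj(0) + 2*(-2)*conj(-2) + 2*(0)*conj(0) + 2*(-2)*conj(2) + 2*(0)*conj(0) + 6*(0)*conj(0) + 6*(0)*conj(0)]
      = (1/24)[(8) + (-8) + (0) + (8) + (0) + (-8) + (0) + (0) + (0)] = 0/24 = 0
  <chi_5*chi_7, chi_8> = (1/24)[1*(4)*conj(2) + 1*(4)*conj(2) + 2*(0)*conj(-1) + 2*(-2)*conj(-1) + 2*(0)*conj(2) + 2*(-2)*conj(-1) + 2*(0)*conj(-1) + 6*(0)*conj(0) + 6*(0)*conj(0)]
      = (1/24)[(8) + (8) + (0) + (4) + (0) + (4) + (0) + (0) + (0)] = 24/24 = 1
  <chi_5*chi_7, chi_9> = (1/24)[1*(4)*conj(2) + 1*(4)*conj(-2) + 2*(0)*conj(-sqrt(3)) + 2*(-2)*conj(1) + 2*(0)*conj(0) + 2*(-2)*conj(-1) + 2*(0)*conj(sqrt(3)) + 6*(0)*conj(0) + 6*(0)*conj(0)]
      = (1/24)[(8) + (-8) + (0) + (-4) + (0) + (4) + (0) + (0) + (0)] = 0/24 = 0
Hence the multiplicities are chi_6: 1, chi_8: 1. Dimension check: dim(chi_5)*dim(chi_7) = 2*2 = 4 and sum (mult * dim) = 1*2 + 1*2 = 4.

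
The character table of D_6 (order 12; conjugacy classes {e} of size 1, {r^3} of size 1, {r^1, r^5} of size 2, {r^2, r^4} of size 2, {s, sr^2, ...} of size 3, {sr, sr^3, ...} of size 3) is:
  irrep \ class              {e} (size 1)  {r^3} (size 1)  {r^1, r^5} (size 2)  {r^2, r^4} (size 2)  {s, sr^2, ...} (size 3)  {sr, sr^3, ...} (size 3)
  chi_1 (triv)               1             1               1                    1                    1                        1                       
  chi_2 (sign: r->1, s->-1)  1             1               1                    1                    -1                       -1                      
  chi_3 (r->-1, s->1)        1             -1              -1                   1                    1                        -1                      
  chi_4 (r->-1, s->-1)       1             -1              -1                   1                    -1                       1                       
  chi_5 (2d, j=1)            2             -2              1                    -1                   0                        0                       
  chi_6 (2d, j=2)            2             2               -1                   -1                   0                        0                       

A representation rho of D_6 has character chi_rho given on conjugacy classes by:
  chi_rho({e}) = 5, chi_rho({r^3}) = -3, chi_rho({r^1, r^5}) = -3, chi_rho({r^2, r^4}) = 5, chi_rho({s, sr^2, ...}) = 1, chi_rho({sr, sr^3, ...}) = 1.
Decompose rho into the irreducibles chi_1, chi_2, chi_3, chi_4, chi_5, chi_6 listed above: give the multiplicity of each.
Multiplicities: chi_1: 1, chi_2: 0, chi_3: 2, chi_4: 2, chi_5: 0, chi_6: 0.

Reasoning: Use <chi_rho, chi> = (1/|G|) sum_C |C| * chi_rho(C) * conj(chi(C)) with |G| = 12 for each irreducible chi in the table:
  <chi_rho, chi_1> = (1/12)[1*(5)*conj(1) + 1*(-3)*conj(1) + 2*(-3)*conj(1) + 2*(5)*conj(1) + 3*(1)*conj(1) + 3*(1)*conj(1)]
      = (1/12)[(5) + (-3) + (-6) + (10) + (3) + (3)] = 12/12 = 1
  <chi_rho, chi_2> = (1/12)[1*(5)*conj(1) + 1*(-3)*conj(1) + 2*(-3)*conj(1) + 2*(5)*conj(1) + 3*(1)*conj(-1) + 3*(1)*conj(-1)]
      = (1/12)[(5) + (-3) + (-6) + (10) + (-3) + (-3)] = 0/12 = 0
  <chi_rho, chi_3> = (1/12)[1*(5)*conj(1) + 1*(-3)*conj(-1) + 2*(-3)*conj(-1) + 2*(5)*conj(1) + 3*(1)*conj(1) + 3*(1)*conj(-1)]
      = (1/12)[(5) + (3) + (6) + (10) + (3) + (-3)] = 24/12 = 2
  <chi_rho, chi_4> = (1/12)[1*(5)*conj(1) + 1*(-3)*conj(-1) + 2*(-3)*conj(-1) + 2*(5)*conj(1) + 3*(1)*conj(-1) + 3*(1)*conj(1)]
      = (1/12)[(5) + (3) + (6) + (10) + (-3) + (3)] = 24/12 = 2
  <chi_rho, chi_5> = (1/12)[1*(5)*conj(2) + 1*(-3)*conj(-2) + 2*(-3)*conj(1) + 2*(5)*conj(-1) + 3*(1)*conj(0) + 3*(1)*conj(0)]
      = (1/12)[(10) + (6) + (-6) + (-10) + (0) + (0)] = 0/12 = 0
  <chi_rho, chi_6> = (1/12)[1*(5)*conj(2) + 1*(-3)*conj(2) + 2*(-3)*conj(-1) + 2*(5)*conj(-1) + 3*(1)*conj(0) + 3*(1)*conj(0)]
      = (1/12)[(10) + (-6) + (6) + (-10) + (0) + (0)] = 0/12 = 0
Dimension check: dim(rho) = sum (mult * dim) = 1*1 + 0*1 + 2*1 + 2*1 + 0*2 + 0*2 = 5 = chi_rho(e) = 5.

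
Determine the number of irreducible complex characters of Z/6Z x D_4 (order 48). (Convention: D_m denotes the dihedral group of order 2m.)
30

Argument: The number of irreducible complex representations of a finite group equals its number of conjugacy classes. For a direct product, #classes(G x H) = #classes(G) * #classes(H). Z/6Z has 6 classes (abelian), D_4 has 5 classes, so 6 * 5 = 30, so Z/6Z x D_4 (order 48) has exactly 30 irreducible complex representations.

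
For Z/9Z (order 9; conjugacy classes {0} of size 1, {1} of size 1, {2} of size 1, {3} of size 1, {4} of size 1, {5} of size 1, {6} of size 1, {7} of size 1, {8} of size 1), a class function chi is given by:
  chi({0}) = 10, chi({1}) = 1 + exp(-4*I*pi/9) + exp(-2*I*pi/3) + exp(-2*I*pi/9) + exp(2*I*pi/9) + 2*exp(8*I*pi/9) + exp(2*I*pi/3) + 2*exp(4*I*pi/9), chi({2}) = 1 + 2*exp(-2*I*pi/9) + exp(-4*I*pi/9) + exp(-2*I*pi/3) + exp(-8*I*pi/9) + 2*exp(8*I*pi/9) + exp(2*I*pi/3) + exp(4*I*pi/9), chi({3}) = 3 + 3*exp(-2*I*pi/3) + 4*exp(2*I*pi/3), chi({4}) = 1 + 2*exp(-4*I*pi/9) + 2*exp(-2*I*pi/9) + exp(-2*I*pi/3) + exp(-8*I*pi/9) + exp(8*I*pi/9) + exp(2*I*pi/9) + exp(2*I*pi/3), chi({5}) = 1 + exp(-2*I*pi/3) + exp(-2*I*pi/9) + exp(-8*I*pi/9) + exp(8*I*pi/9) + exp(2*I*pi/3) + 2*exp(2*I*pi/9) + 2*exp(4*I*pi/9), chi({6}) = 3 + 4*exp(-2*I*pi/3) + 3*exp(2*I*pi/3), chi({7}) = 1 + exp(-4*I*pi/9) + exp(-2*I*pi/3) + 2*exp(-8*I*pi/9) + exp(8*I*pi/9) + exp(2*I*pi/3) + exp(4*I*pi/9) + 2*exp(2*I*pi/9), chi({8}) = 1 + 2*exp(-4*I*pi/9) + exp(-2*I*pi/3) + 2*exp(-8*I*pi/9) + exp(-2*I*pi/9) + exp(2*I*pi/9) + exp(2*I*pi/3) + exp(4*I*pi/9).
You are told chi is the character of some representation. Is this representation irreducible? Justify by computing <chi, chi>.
Not irreducible (reducible): <chi, chi> = 14 > 1.

Working: <chi, chi> = (1/|G|) sum_C |C| * |chi(C)|^2 = (1/9)[1*|10|^2 + 1*|1 + exp(-4*I*pi/9) + exp(-2*I*pi/3) + exp(-2*I*pi/9) + exp(2*I*pi/9) + 2*exp(8*I*pi/9) + exp(2*I*pi/3) + 2*exp(4*I*pi/9)|^2 + 1*|1 + 2*exp(-2*I*pi/9) + exp(-4*I*pi/9) + exp(-2*I*pi/3) + exp(-8*I*pi/9) + 2*exp(8*I*pi/9) + exp(2*I*pi/3) + exp(4*I*pi/9)|^2 + 1*|3 + 3*exp(-2*I*pi/3) + 4*exp(2*I*pi/3)|^2 + 1*|1 + 2*exp(-4*I*pi/9) + 2*exp(-2*I*pi/9) + exp(-2*I*pi/3) + exp(-8*I*pi/9) + exp(8*I*pi/9) + exp(2*I*pi/9) + exp(2*I*pi/3)|^2 + 1*|1 + exp(-2*I*pi/3) + exp(-2*I*pi/9) + exp(-8*I*pi/9) + exp(8*I*pi/9) + exp(2*I*pi/3) + 2*exp(2*I*pi/9) + 2*exp(4*I*pi/9)|^2 + 1*|3 + 4*exp(-2*I*pi/3) + 3*exp(2*I*pi/3)|^2 + 1*|1 + exp(-4*I*pi/9) + exp(-2*I*pi/3) + 2*exp(-8*I*pi/9) + exp(8*I*pi/9) + exp(2*I*pi/3) + exp(4*I*pi/9) + 2*exp(2*I*pi/9)|^2 + 1*|1 + 2*exp(-4*I*pi/9) + exp(-2*I*pi/3) + 2*exp(-8*I*pi/9) + exp(-2*I*pi/9) + exp(2*I*pi/9) + exp(2*I*pi/3) + exp(4*I*pi/9)|^2]
  = (1/9)[(100) + (14 + 12*exp(-4*I*pi/9) + 10*exp(-2*I*pi/3) + 10*exp(-2*I*pi/9) + 11*exp(-8*I*pi/9) + 11*exp(8*I*pi/9) + 10*exp(2*I*pi/9) + 10*exp(2*I*pi/3) + 12*exp(4*I*pi/9)) + (14 + 10*exp(-4*I*pi/9) + 10*exp(-2*I*pi/3) + 11*exp(-2*I*pi/9) + 12*exp(-8*I*pi/9) + 12*exp(8*I*pi/9) + 11*exp(2*I*pi/9) + 10*exp(2*I*pi/3) + 10*exp(4*I*pi/9)) + (1) + (14 + 11*exp(-4*I*pi/9) + 10*exp(-2*I*pi/3) + 12*exp(-2*I*pi/9) + 10*exp(-8*I*pi/9) + 10*exp(8*I*pi/9) + 12*exp(2*I*pi/9) + 10*exp(2*I*pi/3) + 11*exp(4*I*pi/9)) + (14 + 11*exp(-4*I*pi/9) + 10*exp(-2*I*pi/3) + 12*exp(-2*I*pi/9) + 10*exp(-8*I*pi/9) + 10*exp(8*I*pi/9) + 12*exp(2*I*pi/9) + 10*exp(2*I*pi/3) + 11*exp(4*I*pi/9)) + (1) + (14 + 10*exp(-4*I*pi/9) + 10*exp(-2*I*pi/3) + 11*exp(-2*I*pi/9) + 12*exp(-8*I*pi/9) + 12*exp(8*I*pi/9) + 11*exp(2*I*pi/9) + 10*exp(2*I*pi/3) + 10*exp(4*I*pi/9)) + (14 + 12*exp(-4*I*pi/9) + 10*exp(-2*I*pi/3) + 10*exp(-2*I*pi/9) + 11*exp(-8*I*pi/9) + 11*exp(8*I*pi/9) + 10*exp(2*I*pi/9) + 10*exp(2*I*pi/3) + 12*exp(4*I*pi/9))] = 126/9 = 14.
(Exp terms are combined using exp(i*s)*conj(exp(i*t)) = exp(i*(s-t)), and sums of them are collapsed using the identity that for every m > 1 the m distinct m-th roots of unity sum to 0, e.g. 1 + exp(2*I*pi/3) + exp(-2*I*pi/3) = 0.)
A character is irreducible iff <chi, chi> = 1, so this representation is reducible.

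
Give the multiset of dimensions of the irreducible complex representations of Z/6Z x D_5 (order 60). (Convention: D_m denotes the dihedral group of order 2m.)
Dimensions: 1, 1, 1, 1, 1, 1, 1, 1, 1, 1, 1, 1, 2, 2, 2, 2, 2, 2, 2, 2, 2, 2, 2, 2

Reasoning: There are 24 irreducibles (= number of conjugacy classes). Their dimensions d_i satisfy sum d_i^2 = |G| = 60: 1 + 1 + 1 + 1 + 1 + 1 + 1 + 1 + 1 + 1 + 1 + 1 + 4 + 4 + 4 + 4 + 4 + 4 + 4 + 4 + 4 + 4 + 4 + 4 = 60. (For the product with Z/6Z: each of the 6 1-dim characters of Z/6Z tensors with each irrep of D_5, giving 6 copies of each D_5-dimension.)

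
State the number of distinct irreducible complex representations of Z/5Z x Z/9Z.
45

Why: The number of irreducible complex representations of a finite group equals its number of conjugacy classes. Z/5Z x Z/9Z is abelian of order 45, so every element is its own conjugacy class: 45 classes, so Z/5Z x Z/9Z (order 45) has exactly 45 irreducible complex representations.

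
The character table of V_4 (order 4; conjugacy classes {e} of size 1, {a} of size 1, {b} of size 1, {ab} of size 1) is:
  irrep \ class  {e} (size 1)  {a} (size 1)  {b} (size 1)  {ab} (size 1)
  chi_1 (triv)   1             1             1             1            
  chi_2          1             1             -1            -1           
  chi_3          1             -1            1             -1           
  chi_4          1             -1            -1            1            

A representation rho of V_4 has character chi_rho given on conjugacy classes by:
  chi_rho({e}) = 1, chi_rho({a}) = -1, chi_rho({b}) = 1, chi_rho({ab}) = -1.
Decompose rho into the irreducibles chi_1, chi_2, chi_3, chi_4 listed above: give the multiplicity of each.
Multiplicities: chi_1: 0, chi_2: 0, chi_3: 1, chi_4: 0.

Why: Use <chi_rho, chi> = (1/|G|) sum_C |C| * chi_rho(C) * conj(chi(C)) with |G| = 4 for each irreducible chi in the table:
  <chi_rho, chi_1> = (1/4)[1*(1)*conj(1) + 1*(-1)*conj(1) + 1*(1)*conj(1) + 1*(-1)*conj(1)]
      = (1/4)[(1) + (-1) + (1) + (-1)] = 0/4 = 0
  <chi_rho, chi_2> = (1/4)[1*(1)*conj(1) + 1*(-1)*conj(1) + 1*(1)*conj(-1) + 1*(-1)*conj(-1)]
      = (1/4)[(1) + (-1) + (-1) + (1)] = 0/4 = 0
  <chi_rho, chi_3> = (1/4)[1*(1)*conj(1) + 1*(-1)*conj(-1) + 1*(1)*conj(1) + 1*(-1)*conj(-1)]
      = (1/4)[(1) + (1) + (1) + (1)] = 4/4 = 1
  <chi_rho, chi_4> = (1/4)[1*(1)*conj(1) + 1*(-1)*conj(-1) + 1*(1)*conj(-1) + 1*(-1)*conj(1)]
      = (1/4)[(1) + (1) + (-1) + (-1)] = 0/4 = 0
Dimension check: dim(rho) = sum (mult * dim) = 0*1 + 0*1 + 1*1 + 0*1 = 1 = chi_rho(e) = 1.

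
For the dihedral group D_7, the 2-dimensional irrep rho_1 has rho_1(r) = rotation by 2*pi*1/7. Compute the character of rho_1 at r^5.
chi_{rho_1}(r^5) = 2*cos(2*pi*1*5/7) = -2*cos(3*pi/7)

Explanation: rho_1(r^5) is rotation by angle 2*pi*1*5/7, whose trace is 2*cos(2*pi*1*5/7) = -2*cos(3*pi/7).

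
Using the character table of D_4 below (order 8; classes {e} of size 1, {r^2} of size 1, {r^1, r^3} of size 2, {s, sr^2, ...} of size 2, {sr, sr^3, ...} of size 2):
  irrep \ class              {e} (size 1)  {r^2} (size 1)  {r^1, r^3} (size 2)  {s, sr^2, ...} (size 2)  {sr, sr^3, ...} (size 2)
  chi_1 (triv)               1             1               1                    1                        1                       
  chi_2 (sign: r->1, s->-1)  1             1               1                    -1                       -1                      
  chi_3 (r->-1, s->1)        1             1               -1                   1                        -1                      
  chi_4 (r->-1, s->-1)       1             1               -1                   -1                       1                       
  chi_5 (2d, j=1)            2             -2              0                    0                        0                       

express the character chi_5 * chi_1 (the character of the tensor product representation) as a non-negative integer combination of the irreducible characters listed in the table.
chi_5 tensor chi_1 = chi_5 (all other irreducibles have multiplicity 0).

Justification: The character of a tensor product is the pointwise product (chi_5 * chi_1)(C) = chi_5(C) * chi_1(C):
  {e}: (2)*(1), {r^2}: (-2)*(1), {r^1, r^3}: (0)*(1), {s, sr^2, ...}: (0)*(1), {sr, sr^3, ...}: (0)*(1)
so (chi_5 * chi_1) takes values
  {e} -> 2, {r^2} -> -2, {r^1, r^3} -> 0, {s, sr^2, ...} -> 0, {sr, sr^3, ...} -> 0.
Now take the inner product of this character with each irreducible chi from the table, <chi_5*chi_1, chi> = (1/8) sum_C |C| (chi_5*chi_1)(C) conj(chi(C)):
  <chi_5*chi_1, chi_1> = (1/8)[1*(2)*conj(1) + 1*(-2)*conj(1) + 2*(0)*conj(1) + 2*(0)*conj(1) + 2*(0)*conj(1)]
      = (1/8)[(2) + (-2) + (0) + (0) + (0)] = 0/8 = 0
  <chi_5*chi_1, chi_2> = (1/8)[1*(2)*conj(1) + 1*(-2)*conj(1) + 2*(0)*conj(1) + 2*(0)*conj(-1) + 2*(0)*conj(-1)]
      = (1/8)[(2) + (-2) + (0) + (0) + (0)] = 0/8 = 0
  <chi_5*chi_1, chi_3> = (1/8)[1*(2)*conj(1) + 1*(-2)*conj(1) + 2*(0)*conj(-1) + 2*(0)*conj(1) + 2*(0)*conj(-1)]
      = (1/8)[(2) + (-2) + (0) + (0) + (0)] = 0/8 = 0
  <chi_5*chi_1, chi_4> = (1/8)[1*(2)*conj(1) + 1*(-2)*conj(1) + 2*(0)*conj(-1) + 2*(0)*conj(-1) + 2*(0)*conj(1)]
      = (1/8)[(2) + (-2) + (0) + (0) + (0)] = 0/8 = 0
  <chi_5*chi_1, chi_5> = (1/8)[1*(2)*conj(2) + 1*(-2)*conj(-2) + 2*(0)*conj(0) + 2*(0)*conj(0) + 2*(0)*conj(0)]
      = (1/8)[(4) + (4) + (0) + (0) + (0)] = 8/8 = 1
Hence the multiplicities are chi_5: 1. Dimension check: dim(chi_5)*dim(chi_1) = 2*1 = 2 and sum (mult * dim) = 1*2 = 2.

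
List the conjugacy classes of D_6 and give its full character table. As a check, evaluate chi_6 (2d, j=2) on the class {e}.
Conjugacy classes: {e} of size 1, {r^3} of size 1, {r^1, r^5} of size 2, {r^2, r^4} of size 2, {s, sr^2, ...} of size 3, {sr, sr^3, ...} of size 3.
Character table:
  irrep \ class              {e} (size 1)  {r^3} (size 1)  {r^1, r^5} (size 2)  {r^2, r^4} (size 2)  {s, sr^2, ...} (size 3)  {sr, sr^3, ...} (size 3)
  chi_1 (triv)               1             1               1                    1                    1                        1                       
  chi_2 (sign: r->1, s->-1)  1             1               1                    1                    -1                       -1                      
  chi_3 (r->-1, s->1)        1             -1              -1                   1                    1                        -1                      
  chi_4 (r->-1, s->-1)       1             -1              -1                   1                    -1                       1                       
  chi_5 (2d, j=1)            2             -2              1                    -1                   0                        0                       
  chi_6 (2d, j=2)            2             2               -1                   -1                   0                        0                       

Spot check: chi_6 (2d, j=2) on {e} = 2.

Solution. D_6 has order 2*6 = 12 with 6 conjugacy classes, hence 6 irreducibles. Sum of squared dims 1 + 1 + 1 + 1 + 4 + 4 = 12 = |G|. Linear characters come from the abelianisation; the 2-dimensional irreps have character r^k -> 2*cos(2*pi*j*k/6), reflections -> 0.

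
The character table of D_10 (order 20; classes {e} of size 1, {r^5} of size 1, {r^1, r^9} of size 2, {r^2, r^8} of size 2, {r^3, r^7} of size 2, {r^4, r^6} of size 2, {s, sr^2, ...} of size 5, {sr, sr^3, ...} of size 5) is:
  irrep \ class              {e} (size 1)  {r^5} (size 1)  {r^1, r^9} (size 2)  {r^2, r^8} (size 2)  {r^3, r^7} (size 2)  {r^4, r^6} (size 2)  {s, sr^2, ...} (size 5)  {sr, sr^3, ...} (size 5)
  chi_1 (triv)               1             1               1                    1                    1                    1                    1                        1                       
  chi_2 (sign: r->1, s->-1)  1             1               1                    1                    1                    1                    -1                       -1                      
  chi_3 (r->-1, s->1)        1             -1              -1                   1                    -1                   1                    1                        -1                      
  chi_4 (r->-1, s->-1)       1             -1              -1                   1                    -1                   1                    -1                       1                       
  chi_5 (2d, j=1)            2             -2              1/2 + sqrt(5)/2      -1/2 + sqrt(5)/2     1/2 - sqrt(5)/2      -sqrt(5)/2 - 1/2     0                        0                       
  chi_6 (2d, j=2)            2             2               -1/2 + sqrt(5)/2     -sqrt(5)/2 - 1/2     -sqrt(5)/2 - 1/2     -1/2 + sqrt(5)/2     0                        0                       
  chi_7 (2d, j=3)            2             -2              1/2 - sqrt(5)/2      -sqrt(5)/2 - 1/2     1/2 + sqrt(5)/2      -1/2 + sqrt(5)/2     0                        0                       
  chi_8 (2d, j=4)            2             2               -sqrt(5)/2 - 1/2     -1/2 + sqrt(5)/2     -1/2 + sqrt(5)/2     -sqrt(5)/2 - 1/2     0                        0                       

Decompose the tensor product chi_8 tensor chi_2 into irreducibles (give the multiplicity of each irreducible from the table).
chi_8 tensor chi_2 = chi_8 (all other irreducibles have multiplicity 0).

Justification: The character of a tensor product is the pointwise product (chi_8 * chi_2)(C) = chi_8(C) * chi_2(C):
  {e}: (2)*(1), {r^5}: (2)*(1), {r^1, r^9}: (-sqrt(5)/2 - 1/2)*(1), {r^2, r^8}: (-1/2 + sqrt(5)/2)*(1), {r^3, r^7}: (-1/2 + sqrt(5)/2)*(1), {r^4, r^6}: (-sqrt(5)/2 - 1/2)*(1), {s, sr^2, ...}: (0)*(-1), {sr, sr^3, ...}: (0)*(-1)
so (chi_8 * chi_2) takes values
  {e} -> 2, {r^5} -> 2, {r^1, r^9} -> -sqrt(5)/2 - 1/2, {r^2, r^8} -> -1/2 + sqrt(5)/2, {r^3, r^7} -> -1/2 + sqrt(5)/2, {r^4, r^6} -> -sqrt(5)/2 - 1/2, {s, sr^2, ...} -> 0, {sr, sr^3, ...} -> 0.
Now take the inner product of this character with each irreducible chi from the table, <chi_8*chi_2, chi> = (1/20) sum_C |C| (chi_8*chi_2)(C) conj(chi(C)):
  <chi_8*chi_2, chi_1> = (1/20)[1*(2)*conj(1) + 1*(2)*conj(1) + 2*(-sqrt(5)/2 - 1/2)*conj(1) + 2*(-1/2 + sqrt(5)/2)*conj(1) + 2*(-1/2 + sqrt(5)/2)*conj(1) + 2*(-sqrt(5)/2 - 1/2)*conj(1) + 5*(0)*conj(1) + 5*(0)*conj(1)]
      = (1/20)[(2) + (2) + (-sqrt(5) - 1) + (-1 + sqrt(5)) + (-1 + sqrt(5)) + (-sqrt(5) - 1) + (0) + (0)] = 0/20 = 0
  <chi_8*chi_2, chi_2> = (1/20)[1*(2)*conj(1) + 1*(2)*conj(1) + 2*(-sqrt(5)/2 - 1/2)*conj(1) + 2*(-1/2 + sqrt(5)/2)*conj(1) + 2*(-1/2 + sqrt(5)/2)*conj(1) + 2*(-sqrt(5)/2 - 1/2)*conj(1) + 5*(0)*conj(-1) + 5*(0)*conj(-1)]
      = (1/20)[(2) + (2) + (-sqrt(5) - 1) + (-1 + sqrt(5)) + (-1 + sqrt(5)) + (-sqrt(5) - 1) + (0) + (0)] = 0/20 = 0
  <chi_8*chi_2, chi_3> = (1/20)[1*(2)*conj(1) + 1*(2)*conj(-1) + 2*(-sqrt(5)/2 - 1/2)*conj(-1) + 2*(-1/2 + sqrt(5)/2)*conj(1) + 2*(-1/2 + sqrt(5)/2)*conj(-1) + 2*(-sqrt(5)/2 - 1/2)*conj(1) + 5*(0)*conj(1) + 5*(0)*conj(-1)]
      = (1/20)[(2) + (-2) + (1 + sqrt(5)) + (-1 + sqrt(5)) + (1 - sqrt(5)) + (-sqrt(5) - 1) + (0) + (0)] = 0/20 = 0
  <chi_8*chi_2, chi_4> = (1/20)[1*(2)*conj(1) + 1*(2)*conj(-1) + 2*(-sqrt(5)/2 - 1/2)*conj(-1) + 2*(-1/2 + sqrt(5)/2)*conj(1) + 2*(-1/2 + sqrt(5)/2)*conj(-1) + 2*(-sqrt(5)/2 - 1/2)*conj(1) + 5*(0)*conj(-1) + 5*(0)*conj(1)]
      = (1/20)[(2) + (-2) + (1 + sqrt(5)) + (-1 + sqrt(5)) + (1 - sqrt(5)) + (-sqrt(5) - 1) + (0) + (0)] = 0/20 = 0
  <chi_8*chi_2, chi_5> = (1/20)[1*(2)*conj(2) + 1*(2)*conj(-2) + 2*(-sqrt(5)/2 - 1/2)*conj(1/2 + sqrt(5)/2) + 2*(-1/2 + sqrt(5)/2)*conj(-1/2 + sqrt(5)/2) + 2*(-1/2 + sqrt(5)/2)*conj(1/2 - sqrt(5)/2) + 2*(-sqrt(5)/2 - 1/2)*conj(-sqrt(5)/2 - 1/2) + 5*(0)*conj(0) + 5*(0)*conj(0)]
      = (1/20)[(4) + (-4) + (-3 - sqrt(5)) + (3 - sqrt(5)) + (-3 + sqrt(5)) + (sqrt(5) + 3) + (0) + (0)] = 0/20 = 0
  <chi_8*chi_2, chi_6> = (1/20)[1*(2)*conj(2) + 1*(2)*conj(2) + 2*(-sqrt(5)/2 - 1/2)*conj(-1/2 + sqrt(5)/2) + 2*(-1/2 + sqrt(5)/2)*conj(-sqrt(5)/2 - 1/2) + 2*(-1/2 + sqrt(5)/2)*conj(-sqrt(5)/2 - 1/2) + 2*(-sqrt(5)/2 - 1/2)*conj(-1/2 + sqrt(5)/2) + 5*(0)*conj(0) + 5*(0)*conj(0)]
      = (1/20)[(4) + (4) + (-2) + (-2) + (-2) + (-2) + (0) + (0)] = 0/20 = 0
  <chi_8*chi_2, chi_7> = (1/20)[1*(2)*conj(2) + 1*(2)*conj(-2) + 2*(-sqrt(5)/2 - 1/2)*conj(1/2 - sqrt(5)/2) + 2*(-1/2 + sqrt(5)/2)*conj(-sqrt(5)/2 - 1/2) + 2*(-1/2 + sqrt(5)/2)*conj(1/2 + sqrt(5)/2) + 2*(-sqrt(5)/2 - 1/2)*conj(-1/2 + sqrt(5)/2) + 5*(0)*conj(0) + 5*(0)*conj(0)]
      = (1/20)[(4) + (-4) + (2) + (-2) + (2) + (-2) + (0) + (0)] = 0/20 = 0
  <chi_8*chi_2, chi_8> = (1/20)[1*(2)*conj(2) + 1*(2)*conj(2) + 2*(-sqrt(5)/2 - 1/2)*conj(-sqrt(5)/2 - 1/2) + 2*(-1/2 + sqrt(5)/2)*conj(-1/2 + sqrt(5)/2) + 2*(-1/2 + sqrt(5)/2)*conj(-1/2 + sqrt(5)/2) + 2*(-sqrt(5)/2 - 1/2)*conj(-sqrt(5)/2 - 1/2) + 5*(0)*conj(0) + 5*(0)*conj(0)]
      = (1/20)[(4) + (4) + (sqrt(5) + 3) + (3 - sqrt(5)) + (3 - sqrt(5)) + (sqrt(5) + 3) + (0) + (0)] = 20/20 = 1
Hence the multiplicities are chi_8: 1. Dimension check: dim(chi_8)*dim(chi_2) = 2*1 = 2 and sum (mult * dim) = 1*2 = 2.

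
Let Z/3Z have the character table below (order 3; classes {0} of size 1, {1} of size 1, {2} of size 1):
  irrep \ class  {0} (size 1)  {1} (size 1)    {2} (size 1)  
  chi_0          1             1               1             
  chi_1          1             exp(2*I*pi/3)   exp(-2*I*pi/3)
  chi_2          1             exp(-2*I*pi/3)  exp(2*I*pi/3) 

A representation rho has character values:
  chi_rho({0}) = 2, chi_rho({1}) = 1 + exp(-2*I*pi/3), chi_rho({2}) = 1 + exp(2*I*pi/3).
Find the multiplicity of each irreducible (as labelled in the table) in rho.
Multiplicities: chi_0: 1, chi_1: 0, chi_2: 1.

Use <chi_rho, chi> = (1/|G|) sum_C |C| * chi_rho(C) * conj(chi(C)) with |G| = 3 for each irreducible chi in the table:
  <chi_rho, chi_0> = (1/3)[1*(2)*conj(1) + 1*(1 + exp(-2*I*pi/3))*conj(1) + 1*(1 + exp(2*I*pi/3))*conj(1)]
      = (1/3)[(2) + (1 + exp(-2*I*pi/3)) + (1 + exp(2*I*pi/3))] = 3/3 = 1
  <chi_rho, chi_1> = (1/3)[1*(2)*conj(1) + 1*(1 + exp(-2*I*pi/3))*conj(exp(2*I*pi/3)) + 1*(1 + exp(2*I*pi/3))*conj(exp(-2*I*pi/3))]
      = (1/3)[(2) + (-1) + (-1)] = 0/3 = 0
  <chi_rho, chi_2> = (1/3)[1*(2)*conj(1) + 1*(1 + exp(-2*I*pi/3))*conj(exp(-2*I*pi/3)) + 1*(1 + exp(2*I*pi/3))*conj(exp(2*I*pi/3))]
      = (1/3)[(2) + (1 + exp(2*I*pi/3)) + (1 + exp(-2*I*pi/3))] = 3/3 = 1
(Exp terms are combined using exp(i*s)*conj(exp(i*t)) = exp(i*(s-t)), and sums of them are collapsed using the identity that for every m > 1 the m distinct m-th roots of unity sum to 0, e.g. 1 + exp(2*I*pi/3) + exp(-2*I*pi/3) = 0.)
Dimension check: dim(rho) = sum (mult * dim) = 1*1 + 0*1 + 1*1 = 2 = chi_rho(e) = 2.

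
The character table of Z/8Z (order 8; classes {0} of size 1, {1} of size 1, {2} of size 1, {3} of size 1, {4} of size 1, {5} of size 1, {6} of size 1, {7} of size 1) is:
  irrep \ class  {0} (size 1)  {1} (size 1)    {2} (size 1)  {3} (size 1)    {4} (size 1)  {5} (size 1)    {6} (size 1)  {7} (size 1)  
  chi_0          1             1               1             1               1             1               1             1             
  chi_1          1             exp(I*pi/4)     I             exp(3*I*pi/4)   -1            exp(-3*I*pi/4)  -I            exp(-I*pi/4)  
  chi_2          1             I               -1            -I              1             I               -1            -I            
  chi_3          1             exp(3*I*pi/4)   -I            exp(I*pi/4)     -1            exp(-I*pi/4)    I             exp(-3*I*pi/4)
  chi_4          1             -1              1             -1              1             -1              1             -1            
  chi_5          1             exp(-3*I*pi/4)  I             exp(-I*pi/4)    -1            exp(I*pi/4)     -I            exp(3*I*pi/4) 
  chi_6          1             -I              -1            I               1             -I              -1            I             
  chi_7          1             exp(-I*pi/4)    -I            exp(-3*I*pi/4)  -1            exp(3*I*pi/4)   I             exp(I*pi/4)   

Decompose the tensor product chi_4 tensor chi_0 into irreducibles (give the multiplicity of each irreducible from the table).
chi_4 tensor chi_0 = chi_4 (all other irreducibles have multiplicity 0).

Argument: The character of a tensor product is the pointwise product (chi_4 * chi_0)(C) = chi_4(C) * chi_0(C):
  {0}: (1)*(1), {1}: (-1)*(1), {2}: (1)*(1), {3}: (-1)*(1), {4}: (1)*(1), {5}: (-1)*(1), {6}: (1)*(1), {7}: (-1)*(1)
so (chi_4 * chi_0) takes values
  {0} -> 1, {1} -> -1, {2} -> 1, {3} -> -1, {4} -> 1, {5} -> -1, {6} -> 1, {7} -> -1.
Now take the inner product of this character with each irreducible chi from the table, <chi_4*chi_0, chi> = (1/8) sum_C |C| (chi_4*chi_0)(C) conj(chi(C)):
  <chi_4*chi_0, chi_0> = (1/8)[1*(1)*conj(1) + 1*(-1)*conj(1) + 1*(1)*conj(1) + 1*(-1)*conj(1) + 1*(1)*conj(1) + 1*(-1)*conj(1) + 1*(1)*conj(1) + 1*(-1)*conj(1)]
      = (1/8)[(1) + (-1) + (1) + (-1) + (1) + (-1) + (1) + (-1)] = 0/8 = 0
  <chi_4*chi_0, chi_1> = (1/8)[1*(1)*conj(1) + 1*(-1)*conj(exp(I*pi/4)) + 1*(1)*conj(I) + 1*(-1)*conj(exp(3*I*pi/4)) + 1*(1)*conj(-1) + 1*(-1)*conj(exp(-3*I*pi/4)) + 1*(1)*conj(-I) + 1*(-1)*conj(exp(-I*pi/4))]
      = (1/8)[(1) + (-exp(-I*pi/4)) + (-I) + (-exp(-3*I*pi/4)) + (-1) + (-exp(3*I*pi/4)) + (I) + (-exp(I*pi/4))] = 0/8 = 0
  <chi_4*chi_0, chi_2> = (1/8)[1*(1)*conj(1) + 1*(-1)*conj(I) + 1*(1)*conj(-1) + 1*(-1)*conj(-I) + 1*(1)*conj(1) + 1*(-1)*conj(I) + 1*(1)*conj(-1) + 1*(-1)*conj(-I)]
      = (1/8)[(1) + (I) + (-1) + (-I) + (1) + (I) + (-1) + (-I)] = 0/8 = 0
  <chi_4*chi_0, chi_3> = (1/8)[1*(1)*conj(1) + 1*(-1)*conj(exp(3*I*pi/4)) + 1*(1)*conj(-I) + 1*(-1)*conj(exp(I*pi/4)) + 1*(1)*conj(-1) + 1*(-1)*conj(exp(-I*pi/4)) + 1*(1)*conj(I) + 1*(-1)*conj(exp(-3*I*pi/4))]
      = (1/8)[(1) + (-exp(-3*I*pi/4)) + (I) + (-exp(-I*pi/4)) + (-1) + (-exp(I*pi/4)) + (-I) + (-exp(3*I*pi/4))] = 0/8 = 0
  <chi_4*chi_0, chi_4> = (1/8)[1*(1)*conj(1) + 1*(-1)*conj(-1) + 1*(1)*conj(1) + 1*(-1)*conj(-1) + 1*(1)*conj(1) + 1*(-1)*conj(-1) + 1*(1)*conj(1) + 1*(-1)*conj(-1)]
      = (1/8)[(1) + (1) + (1) + (1) + (1) + (1) + (1) + (1)] = 8/8 = 1
  <chi_4*chi_0, chi_5> = (1/8)[1*(1)*conj(1) + 1*(-1)*conj(exp(-3*I*pi/4)) + 1*(1)*conj(I) + 1*(-1)*conj(exp(-I*pi/4)) + 1*(1)*conj(-1) + 1*(-1)*conj(exp(I*pi/4)) + 1*(1)*conj(-I) + 1*(-1)*conj(exp(3*I*pi/4))]
      = (1/8)[(1) + (-exp(3*I*pi/4)) + (-I) + (-exp(I*pi/4)) + (-1) + (-exp(-I*pi/4)) + (I) + (-exp(-3*I*pi/4))] = 0/8 = 0
  <chi_4*chi_0, chi_6> = (1/8)[1*(1)*conj(1) + 1*(-1)*conj(-I) + 1*(1)*conj(-1) + 1*(-1)*conj(I) + 1*(1)*conj(1) + 1*(-1)*conj(-I) + 1*(1)*conj(-1) + 1*(-1)*conj(I)]
      = (1/8)[(1) + (-I) + (-1) + (I) + (1) + (-I) + (-1) + (I)] = 0/8 = 0
  <chi_4*chi_0, chi_7> = (1/8)[1*(1)*conj(1) + 1*(-1)*conj(exp(-I*pi/4)) + 1*(1)*conj(-I) + 1*(-1)*conj(exp(-3*I*pi/4)) + 1*(1)*conj(-1) + 1*(-1)*conj(exp(3*I*pi/4)) + 1*(1)*conj(I) + 1*(-1)*conj(exp(I*pi/4))]
      = (1/8)[(1) + (-exp(I*pi/4)) + (I) + (-exp(3*I*pi/4)) + (-1) + (-exp(-3*I*pi/4)) + (-I) + (-exp(-I*pi/4))] = 0/8 = 0
(Exp terms are combined using exp(i*s)*conj(exp(i*t)) = exp(i*(s-t)), and sums of them are collapsed using the identity that for every m > 1 the m distinct m-th roots of unity sum to 0, e.g. 1 + exp(2*I*pi/3) + exp(-2*I*pi/3) = 0.)
Hence the multiplicities are chi_4: 1. Dimension check: dim(chi_4)*dim(chi_0) = 1*1 = 1 and sum (mult * dim) = 1*1 = 1.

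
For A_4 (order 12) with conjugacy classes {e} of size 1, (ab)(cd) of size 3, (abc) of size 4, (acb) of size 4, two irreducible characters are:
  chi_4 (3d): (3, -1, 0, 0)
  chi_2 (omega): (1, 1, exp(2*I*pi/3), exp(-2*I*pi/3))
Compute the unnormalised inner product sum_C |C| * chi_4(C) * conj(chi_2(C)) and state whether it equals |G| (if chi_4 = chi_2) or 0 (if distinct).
Sum = 0; so <chi_4, chi_2> = 0 (distinct irreducibles are orthogonal).

Derivation: Compute term by term over conjugacy classes (|C| * chi_4(C) * conj(chi_2(C))):
  1*(3)*conj(1) + 3*(-1)*conj(1) + 4*(0)*conj(exp(2*I*pi/3)) + 4*(0)*conj(exp(-2*I*pi/3))
  = (3) + (-3) + (0) + (0)
  = 0.
(Exp terms are combined using exp(i*s)*conj(exp(i*t)) = exp(i*(s-t)), and sums of them are collapsed using the identity that for every m > 1 the m distinct m-th roots of unity sum to 0, e.g. 1 + exp(2*I*pi/3) + exp(-2*I*pi/3) = 0.)
Dividing by |G| = 12 gives 0/12 = 0, matching the row-orthogonality relation <chi_4, chi_2> = [chi_4 = chi_2].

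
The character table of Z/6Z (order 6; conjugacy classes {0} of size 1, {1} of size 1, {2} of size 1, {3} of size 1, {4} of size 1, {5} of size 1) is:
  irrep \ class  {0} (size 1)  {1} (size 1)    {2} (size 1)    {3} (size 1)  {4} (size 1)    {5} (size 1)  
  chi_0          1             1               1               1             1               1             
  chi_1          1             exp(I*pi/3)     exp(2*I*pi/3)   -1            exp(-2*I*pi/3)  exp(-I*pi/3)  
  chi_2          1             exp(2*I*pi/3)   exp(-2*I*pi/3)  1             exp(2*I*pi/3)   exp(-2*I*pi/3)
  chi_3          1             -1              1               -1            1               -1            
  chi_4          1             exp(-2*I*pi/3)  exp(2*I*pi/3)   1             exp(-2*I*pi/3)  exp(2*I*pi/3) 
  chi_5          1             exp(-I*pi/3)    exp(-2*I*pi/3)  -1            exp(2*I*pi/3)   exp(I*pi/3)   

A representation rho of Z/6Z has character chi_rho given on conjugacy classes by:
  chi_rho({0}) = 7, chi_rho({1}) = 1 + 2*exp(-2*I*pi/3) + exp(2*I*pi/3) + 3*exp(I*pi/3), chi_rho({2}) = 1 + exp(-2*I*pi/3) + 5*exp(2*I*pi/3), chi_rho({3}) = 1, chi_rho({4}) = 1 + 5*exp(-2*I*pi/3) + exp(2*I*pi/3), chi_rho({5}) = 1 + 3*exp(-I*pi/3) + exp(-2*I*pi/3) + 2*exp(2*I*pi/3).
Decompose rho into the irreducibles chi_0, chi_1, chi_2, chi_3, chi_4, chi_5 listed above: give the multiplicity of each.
Multiplicities: chi_0: 1, chi_1: 3, chi_2: 1, chi_3: 0, chi_4: 2, chi_5: 0.

Proof sketch: Use <chi_rho, chi> = (1/|G|) sum_C |C| * chi_rho(C) * conj(chi(C)) with |G| = 6 for each irreducible chi in the table:
  <chi_rho, chi_0> = (1/6)[1*(7)*conj(1) + 1*(1 + 2*exp(-2*I*pi/3) + exp(2*I*pi/3) + 3*exp(I*pi/3))*conj(1) + 1*(1 + exp(-2*I*pi/3) + 5*exp(2*I*pi/3))*conj(1) + 1*(1)*conj(1) + 1*(1 + 5*exp(-2*I*pi/3) + exp(2*I*pi/3))*conj(1) + 1*(1 + 3*exp(-I*pi/3) + exp(-2*I*pi/3) + 2*exp(2*I*pi/3))*conj(1)]
      = (1/6)[(7) + (1 + 2*exp(-2*I*pi/3) + exp(2*I*pi/3) + 3*exp(I*pi/3)) + (1 + exp(-2*I*pi/3) + 5*exp(2*I*pi/3)) + (1) + (1 + 5*exp(-2*I*pi/3) + exp(2*I*pi/3)) + (1 + 3*exp(-I*pi/3) + exp(-2*I*pi/3) + 2*exp(2*I*pi/3))] = 6/6 = 1
  <chi_rho, chi_1> = (1/6)[1*(7)*conj(1) + 1*(1 + 2*exp(-2*I*pi/3) + exp(2*I*pi/3) + 3*exp(I*pi/3))*conj(exp(I*pi/3)) + 1*(1 + exp(-2*I*pi/3) + 5*exp(2*I*pi/3))*conj(exp(2*I*pi/3)) + 1*(1)*conj(-1) + 1*(1 + 5*exp(-2*I*pi/3) + exp(2*I*pi/3))*conj(exp(-2*I*pi/3)) + 1*(1 + 3*exp(-I*pi/3) + exp(-2*I*pi/3) + 2*exp(2*I*pi/3))*conj(exp(-I*pi/3))]
      = (1/6)[(7) + (2) + (4) + (-1) + (4) + (2)] = 18/6 = 3
  <chi_rho, chi_2> = (1/6)[1*(7)*conj(1) + 1*(1 + 2*exp(-2*I*pi/3) + exp(2*I*pi/3) + 3*exp(I*pi/3))*conj(exp(2*I*pi/3)) + 1*(1 + exp(-2*I*pi/3) + 5*exp(2*I*pi/3))*conj(exp(-2*I*pi/3)) + 1*(1)*conj(1) + 1*(1 + 5*exp(-2*I*pi/3) + exp(2*I*pi/3))*conj(exp(2*I*pi/3)) + 1*(1 + 3*exp(-I*pi/3) + exp(-2*I*pi/3) + 2*exp(2*I*pi/3))*conj(exp(-2*I*pi/3))]
      = (1/6)[(7) + (1 + 3*exp(-I*pi/3) + exp(-2*I*pi/3) + 2*exp(2*I*pi/3)) + (1 + 5*exp(-2*I*pi/3) + exp(2*I*pi/3)) + (1) + (1 + exp(-2*I*pi/3) + 5*exp(2*I*pi/3)) + (1 + 2*exp(-2*I*pi/3) + exp(2*I*pi/3) + 3*exp(I*pi/3))] = 6/6 = 1
  <chi_rho, chi_3> = (1/6)[1*(7)*conj(1) + 1*(1 + 2*exp(-2*I*pi/3) + exp(2*I*pi/3) + 3*exp(I*pi/3))*conj(-1) + 1*(1 + exp(-2*I*pi/3) + 5*exp(2*I*pi/3))*conj(1) + 1*(1)*conj(-1) + 1*(1 + 5*exp(-2*I*pi/3) + exp(2*I*pi/3))*conj(1) + 1*(1 + 3*exp(-I*pi/3) + exp(-2*I*pi/3) + 2*exp(2*I*pi/3))*conj(-1)]
      = (1/6)[(7) + (-1 - 3*exp(I*pi/3) - exp(2*I*pi/3) - 2*exp(-2*I*pi/3)) + (1 + exp(-2*I*pi/3) + 5*exp(2*I*pi/3)) + (-1) + (1 + 5*exp(-2*I*pi/3) + exp(2*I*pi/3)) + (-1 - 2*exp(2*I*pi/3) - exp(-2*I*pi/3) - 3*exp(-I*pi/3))] = 0/6 = 0
  <chi_rho, chi_4> = (1/6)[1*(7)*conj(1) + 1*(1 + 2*exp(-2*I*pi/3) + exp(2*I*pi/3) + 3*exp(I*pi/3))*conj(exp(-2*I*pi/3)) + 1*(1 + exp(-2*I*pi/3) + 5*exp(2*I*pi/3))*conj(exp(2*I*pi/3)) + 1*(1)*conj(1) + 1*(1 + 5*exp(-2*I*pi/3) + exp(2*I*pi/3))*conj(exp(-2*I*pi/3)) + 1*(1 + 3*exp(-I*pi/3) + exp(-2*I*pi/3) + 2*exp(2*I*pi/3))*conj(exp(2*I*pi/3))]
      = (1/6)[(7) + (-2) + (4) + (1) + (4) + (-2)] = 12/6 = 2
  <chi_rho, chi_5> = (1/6)[1*(7)*conj(1) + 1*(1 + 2*exp(-2*I*pi/3) + exp(2*I*pi/3) + 3*exp(I*pi/3))*conj(exp(-I*pi/3)) + 1*(1 + exp(-2*I*pi/3) + 5*exp(2*I*pi/3))*conj(exp(-2*I*pi/3)) + 1*(1)*conj(-1) + 1*(1 + 5*exp(-2*I*pi/3) + exp(2*I*pi/3))*conj(exp(2*I*pi/3)) + 1*(1 + 3*exp(-I*pi/3) + exp(-2*I*pi/3) + 2*exp(2*I*pi/3))*conj(exp(I*pi/3))]
      = (1/6)[(7) + (-1 + 2*exp(-I*pi/3) + exp(I*pi/3) + 3*exp(2*I*pi/3)) + (1 + 5*exp(-2*I*pi/3) + exp(2*I*pi/3)) + (-1) + (1 + exp(-2*I*pi/3) + 5*exp(2*I*pi/3)) + (-1 + 3*exp(-2*I*pi/3) + exp(-I*pi/3) + 2*exp(I*pi/3))] = 0/6 = 0
(Exp terms are combined using exp(i*s)*conj(exp(i*t)) = exp(i*(s-t)), and sums of them are collapsed using the identity that for every m > 1 the m distinct m-th roots of unity sum to 0, e.g. 1 + exp(2*I*pi/3) + exp(-2*I*pi/3) = 0.)
Dimension check: dim(rho) = sum (mult * dim) = 1*1 + 3*1 + 1*1 + 0*1 + 2*1 + 0*1 = 7 = chi_rho(e) = 7.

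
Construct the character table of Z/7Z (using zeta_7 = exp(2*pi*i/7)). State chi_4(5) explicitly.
Character table of Z/7Z (irreps indexed chi_0,...,chi_6 with chi_k(m) = zeta_7^(k*m), zeta_7 = exp(2*pi*i/7)):
  irrep \ class  {0} (size 1)  {1} (size 1)    {2} (size 1)    {3} (size 1)    {4} (size 1)    {5} (size 1)    {6} (size 1)  
  chi_0          1             1               1               1               1               1               1             
  chi_1          1             exp(2*I*pi/7)   exp(4*I*pi/7)   exp(6*I*pi/7)   exp(-6*I*pi/7)  exp(-4*I*pi/7)  exp(-2*I*pi/7)
  chi_2          1             exp(4*I*pi/7)   exp(-6*I*pi/7)  exp(-2*I*pi/7)  exp(2*I*pi/7)   exp(6*I*pi/7)   exp(-4*I*pi/7)
  chi_3          1             exp(6*I*pi/7)   exp(-2*I*pi/7)  exp(4*I*pi/7)   exp(-4*I*pi/7)  exp(2*I*pi/7)   exp(-6*I*pi/7)
  chi_4          1             exp(-6*I*pi/7)  exp(2*I*pi/7)   exp(-4*I*pi/7)  exp(4*I*pi/7)   exp(-2*I*pi/7)  exp(6*I*pi/7) 
  chi_5          1             exp(-4*I*pi/7)  exp(6*I*pi/7)   exp(2*I*pi/7)   exp(-2*I*pi/7)  exp(-6*I*pi/7)  exp(4*I*pi/7) 
  chi_6          1             exp(-2*I*pi/7)  exp(-4*I*pi/7)  exp(-6*I*pi/7)  exp(6*I*pi/7)   exp(4*I*pi/7)   exp(2*I*pi/7) 

Spot check: chi_4(5) = zeta_7^(4*5) = zeta_7^20 = exp(-2*I*pi/7).

Reasoning: Z/7Z is abelian, so all 7 irreducible complex representations are 1-dimensional. They are given by chi_k(m) = zeta_7^(k*m) for k = 0,...,6. Row orthogonality: sum_m chi_k(m) conj(chi_l(m)) = 7 * [k = l].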